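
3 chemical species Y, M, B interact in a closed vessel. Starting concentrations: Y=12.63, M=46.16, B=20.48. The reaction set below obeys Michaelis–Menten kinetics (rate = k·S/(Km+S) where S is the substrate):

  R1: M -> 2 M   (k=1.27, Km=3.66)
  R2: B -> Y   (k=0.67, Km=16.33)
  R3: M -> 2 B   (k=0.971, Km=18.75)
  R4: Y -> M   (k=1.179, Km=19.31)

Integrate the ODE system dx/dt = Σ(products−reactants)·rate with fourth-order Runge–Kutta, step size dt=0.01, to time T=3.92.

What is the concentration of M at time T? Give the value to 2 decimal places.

RK4 with dt=0.01: 392 steps to T=3.92. Trajectory (selected grid times):
t=0.00: Y=12.63 M=46.16 B=20.48
t=0.44: Y=12.59 M=46.58 B=20.92
t=0.87: Y=12.55 M=46.99 B=21.36
t=1.31: Y=12.52 M=47.40 B=21.80
t=1.74: Y=12.48 M=47.81 B=22.23
t=2.18: Y=12.45 M=48.23 B=22.68
t=2.61: Y=12.42 M=48.63 B=23.11
t=3.05: Y=12.39 M=49.05 B=23.56
t=3.48: Y=12.36 M=49.45 B=23.99
t=3.92: Y=12.34 M=49.86 B=24.43
Read off M at T=3.92: 49.86

M at T = 49.86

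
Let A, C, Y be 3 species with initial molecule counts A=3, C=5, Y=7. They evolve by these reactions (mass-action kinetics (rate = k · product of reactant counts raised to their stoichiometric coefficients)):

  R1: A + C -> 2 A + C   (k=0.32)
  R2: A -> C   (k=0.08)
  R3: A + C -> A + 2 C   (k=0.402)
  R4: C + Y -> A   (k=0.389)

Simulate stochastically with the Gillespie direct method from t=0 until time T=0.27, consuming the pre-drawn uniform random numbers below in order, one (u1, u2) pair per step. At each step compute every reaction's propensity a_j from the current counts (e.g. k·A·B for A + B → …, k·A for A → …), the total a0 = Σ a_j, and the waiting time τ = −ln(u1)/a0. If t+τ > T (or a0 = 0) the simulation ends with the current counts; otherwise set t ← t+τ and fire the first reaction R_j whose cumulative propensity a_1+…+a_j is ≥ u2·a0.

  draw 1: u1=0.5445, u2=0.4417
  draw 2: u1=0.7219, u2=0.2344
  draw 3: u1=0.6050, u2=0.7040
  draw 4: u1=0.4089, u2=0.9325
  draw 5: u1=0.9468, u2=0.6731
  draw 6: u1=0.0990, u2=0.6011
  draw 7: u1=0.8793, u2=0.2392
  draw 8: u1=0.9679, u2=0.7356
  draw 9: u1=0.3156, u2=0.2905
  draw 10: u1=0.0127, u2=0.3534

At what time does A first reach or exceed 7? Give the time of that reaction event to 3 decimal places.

t=0.000: A=3 C=5 Y=7
Draw 1: a1=4.800, a2=0.240, a3=6.030, a4=13.615, a0=24.685; τ=−ln(0.5445)/24.685=0.025 → t=0.025; u2·a0=0.4417·24.685=10.903; a1+a2=5.040 < 10.903 ≤ a1+…+a3=11.070 → R3 fires; A=3 C=6 Y=7
Draw 2: a1=5.760, a2=0.240, a3=7.236, a4=16.338, a0=29.574; τ=−ln(0.7219)/29.574=0.011 → t=0.036; u2·a0=0.2344·29.574=6.932; a1+a2=6.000 < 6.932 ≤ a1+…+a3=13.236 → R3 fires; A=3 C=7 Y=7
Draw 3: a1=6.720, a2=0.240, a3=8.442, a4=19.061, a0=34.463; τ=−ln(0.6050)/34.463=0.015 → t=0.050; u2·a0=0.7040·34.463=24.262; a1+…+a3=15.402 < 24.262 ≤ a1+…+a4=34.463 → R4 fires; A=4 C=6 Y=6
Draw 4: a1=7.680, a2=0.320, a3=9.648, a4=14.004, a0=31.652; τ=−ln(0.4089)/31.652=0.028 → t=0.078; u2·a0=0.9325·31.652=29.515; a1+…+a3=17.648 < 29.515 ≤ a1+…+a4=31.652 → R4 fires; A=5 C=5 Y=5
Draw 5: a1=8.000, a2=0.400, a3=10.050, a4=9.725, a0=28.175; τ=−ln(0.9468)/28.175=0.002 → t=0.080; u2·a0=0.6731·28.175=18.965; a1+…+a3=18.450 < 18.965 ≤ a1+…+a4=28.175 → R4 fires; A=6 C=4 Y=4
Draw 6: a1=7.680, a2=0.480, a3=9.648, a4=6.224, a0=24.032; τ=−ln(0.0990)/24.032=0.096 → t=0.177; u2·a0=0.6011·24.032=14.446; a1+a2=8.160 < 14.446 ≤ a1+…+a3=17.808 → R3 fires; A=6 C=5 Y=4
Draw 7: a1=9.600, a2=0.480, a3=12.060, a4=7.780, a0=29.920; τ=−ln(0.8793)/29.920=0.004 → t=0.181; u2·a0=0.2392·29.920=7.157 ≤ a1=9.600 → R1 fires; A=7 C=5 Y=4
Draw 8: a1=11.200, a2=0.560, a3=14.070, a4=7.780, a0=33.610; τ=−ln(0.9679)/33.610=0.001 → t=0.182; u2·a0=0.7356·33.610=24.724; a1+a2=11.760 < 24.724 ≤ a1+…+a3=25.830 → R3 fires; A=7 C=6 Y=4
Draw 9: a1=13.440, a2=0.560, a3=16.884, a4=9.336, a0=40.220; τ=−ln(0.3156)/40.220=0.029 → t=0.211; u2·a0=0.2905·40.220=11.684 ≤ a1=13.440 → R1 fires; A=8 C=6 Y=4
Draw 10: a1=15.360, a2=0.640, a3=19.296, a4=9.336, a0=44.632; τ=−ln(0.0127)/44.632=0.098 → t=0.308 > T=0.27: stop.
A first becomes ≥ 7 when it reaches 7 at the event at t=0.181.

Threshold first reached at t = 0.181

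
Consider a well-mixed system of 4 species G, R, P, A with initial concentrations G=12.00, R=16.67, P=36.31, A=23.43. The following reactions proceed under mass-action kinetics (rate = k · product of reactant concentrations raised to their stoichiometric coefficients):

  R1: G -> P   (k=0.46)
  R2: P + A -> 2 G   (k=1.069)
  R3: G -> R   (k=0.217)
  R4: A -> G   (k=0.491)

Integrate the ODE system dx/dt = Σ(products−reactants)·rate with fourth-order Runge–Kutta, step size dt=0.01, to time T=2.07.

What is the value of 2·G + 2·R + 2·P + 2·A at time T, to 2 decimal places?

Check how each reaction changes W = 2·G + 2·R + 2·P + 2·A (weight of products minus weight of reactants):
R1: G -> P: (2·1) − (2·1) = 2 − 2 = 0
R2: P + A -> 2 G: (2·2) − (2·1 + 2·1) = 4 − 4 = 0
R3: G -> R: (2·1) − (2·1) = 2 − 2 = 0
R4: A -> G: (2·1) − (2·1) = 2 − 2 = 0
Every reaction leaves W unchanged, so W is conserved and no simulation is needed: W(T) = W(0) = 2·12.00 + 2·16.67 + 2·36.31 + 2·23.43 = 176.82

Value at T = 176.82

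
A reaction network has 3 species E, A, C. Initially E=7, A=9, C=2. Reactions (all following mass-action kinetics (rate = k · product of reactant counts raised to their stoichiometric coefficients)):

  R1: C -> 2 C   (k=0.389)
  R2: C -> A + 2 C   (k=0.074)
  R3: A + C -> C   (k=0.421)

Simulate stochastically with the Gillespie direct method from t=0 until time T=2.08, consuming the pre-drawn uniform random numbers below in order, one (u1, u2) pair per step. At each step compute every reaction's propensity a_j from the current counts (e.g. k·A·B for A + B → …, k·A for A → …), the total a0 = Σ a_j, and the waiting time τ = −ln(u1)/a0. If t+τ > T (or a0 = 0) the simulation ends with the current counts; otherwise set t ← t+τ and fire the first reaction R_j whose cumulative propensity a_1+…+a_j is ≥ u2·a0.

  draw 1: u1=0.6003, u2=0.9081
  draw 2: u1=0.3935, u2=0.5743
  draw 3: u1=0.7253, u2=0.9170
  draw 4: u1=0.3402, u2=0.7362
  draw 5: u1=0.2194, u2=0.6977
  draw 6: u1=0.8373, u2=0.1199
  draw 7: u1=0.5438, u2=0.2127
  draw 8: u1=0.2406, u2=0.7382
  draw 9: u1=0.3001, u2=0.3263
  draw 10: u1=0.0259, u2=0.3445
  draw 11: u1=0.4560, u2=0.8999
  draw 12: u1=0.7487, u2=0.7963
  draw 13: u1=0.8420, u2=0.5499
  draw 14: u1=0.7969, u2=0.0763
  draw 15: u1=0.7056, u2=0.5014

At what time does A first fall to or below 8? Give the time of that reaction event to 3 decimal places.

t=0.000: E=7 A=9 C=2
Draw 1: a1=0.778, a2=0.148, a3=7.578, a0=8.504; τ=−ln(0.6003)/8.504=0.060 → t=0.060; u2·a0=0.9081·8.504=7.722; a1+a2=0.926 < 7.722 ≤ a1+…+a3=8.504 → R3 fires; E=7 A=8 C=2
Draw 2: a1=0.778, a2=0.148, a3=6.736, a0=7.662; τ=−ln(0.3935)/7.662=0.122 → t=0.182; u2·a0=0.5743·7.662=4.400; a1+a2=0.926 < 4.400 ≤ a1+…+a3=7.662 → R3 fires; E=7 A=7 C=2
Draw 3: a1=0.778, a2=0.148, a3=5.894, a0=6.820; τ=−ln(0.7253)/6.820=0.047 → t=0.229; u2·a0=0.9170·6.820=6.254; a1+a2=0.926 < 6.254 ≤ a1+…+a3=6.820 → R3 fires; E=7 A=6 C=2
Draw 4: a1=0.778, a2=0.148, a3=5.052, a0=5.978; τ=−ln(0.3402)/5.978=0.180 → t=0.409; u2·a0=0.7362·5.978=4.401; a1+a2=0.926 < 4.401 ≤ a1+…+a3=5.978 → R3 fires; E=7 A=5 C=2
Draw 5: a1=0.778, a2=0.148, a3=4.210, a0=5.136; τ=−ln(0.2194)/5.136=0.295 → t=0.705; u2·a0=0.6977·5.136=3.583; a1+a2=0.926 < 3.583 ≤ a1+…+a3=5.136 → R3 fires; E=7 A=4 C=2
Draw 6: a1=0.778, a2=0.148, a3=3.368, a0=4.294; τ=−ln(0.8373)/4.294=0.041 → t=0.746; u2·a0=0.1199·4.294=0.515 ≤ a1=0.778 → R1 fires; E=7 A=4 C=3
Draw 7: a1=1.167, a2=0.222, a3=5.052, a0=6.441; τ=−ln(0.5438)/6.441=0.095 → t=0.840; u2·a0=0.2127·6.441=1.370; a1=1.167 < 1.370 ≤ a1+a2=1.389 → R2 fires; E=7 A=5 C=4
Draw 8: a1=1.556, a2=0.296, a3=8.420, a0=10.272; τ=−ln(0.2406)/10.272=0.139 → t=0.979; u2·a0=0.7382·10.272=7.583; a1+a2=1.852 < 7.583 ≤ a1+…+a3=10.272 → R3 fires; E=7 A=4 C=4
Draw 9: a1=1.556, a2=0.296, a3=6.736, a0=8.588; τ=−ln(0.3001)/8.588=0.140 → t=1.119; u2·a0=0.3263·8.588=2.802; a1+a2=1.852 < 2.802 ≤ a1+…+a3=8.588 → R3 fires; E=7 A=3 C=4
Draw 10: a1=1.556, a2=0.296, a3=5.052, a0=6.904; τ=−ln(0.0259)/6.904=0.529 → t=1.648; u2·a0=0.3445·6.904=2.378; a1+a2=1.852 < 2.378 ≤ a1+…+a3=6.904 → R3 fires; E=7 A=2 C=4
Draw 11: a1=1.556, a2=0.296, a3=3.368, a0=5.220; τ=−ln(0.4560)/5.220=0.150 → t=1.799; u2·a0=0.8999·5.220=4.697; a1+a2=1.852 < 4.697 ≤ a1+…+a3=5.220 → R3 fires; E=7 A=1 C=4
Draw 12: a1=1.556, a2=0.296, a3=1.684, a0=3.536; τ=−ln(0.7487)/3.536=0.082 → t=1.881; u2·a0=0.7963·3.536=2.816; a1+a2=1.852 < 2.816 ≤ a1+…+a3=3.536 → R3 fires; E=7 A=0 C=4
Draw 13: a1=1.556, a2=0.296, a3=0.000, a0=1.852; τ=−ln(0.8420)/1.852=0.093 → t=1.974; u2·a0=0.5499·1.852=1.018 ≤ a1=1.556 → R1 fires; E=7 A=0 C=5
Draw 14: a1=1.945, a2=0.370, a3=0.000, a0=2.315; τ=−ln(0.7969)/2.315=0.098 → t=2.072; u2·a0=0.0763·2.315=0.177 ≤ a1=1.945 → R1 fires; E=7 A=0 C=6
Draw 15: a1=2.334, a2=0.444, a3=0.000, a0=2.778; τ=−ln(0.7056)/2.778=0.126 → t=2.197 > T=2.08: stop.
A first becomes ≤ 8 when it reaches 8 at the event at t=0.060.

Threshold first reached at t = 0.060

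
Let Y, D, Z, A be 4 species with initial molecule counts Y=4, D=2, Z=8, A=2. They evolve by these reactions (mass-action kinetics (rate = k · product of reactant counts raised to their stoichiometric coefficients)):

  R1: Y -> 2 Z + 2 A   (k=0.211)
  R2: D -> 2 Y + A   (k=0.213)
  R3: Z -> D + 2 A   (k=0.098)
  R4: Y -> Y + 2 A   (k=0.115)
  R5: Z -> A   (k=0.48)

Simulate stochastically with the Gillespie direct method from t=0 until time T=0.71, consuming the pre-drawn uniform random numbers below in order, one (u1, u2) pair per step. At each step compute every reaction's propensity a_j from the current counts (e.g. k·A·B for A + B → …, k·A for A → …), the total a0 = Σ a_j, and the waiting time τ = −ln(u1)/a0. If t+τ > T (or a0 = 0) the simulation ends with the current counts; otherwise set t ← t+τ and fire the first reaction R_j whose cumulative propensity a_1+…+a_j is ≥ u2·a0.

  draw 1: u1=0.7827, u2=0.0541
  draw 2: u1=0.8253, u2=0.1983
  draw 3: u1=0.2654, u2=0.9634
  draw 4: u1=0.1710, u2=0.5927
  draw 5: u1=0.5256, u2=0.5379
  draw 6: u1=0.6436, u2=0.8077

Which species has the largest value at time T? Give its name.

t=0.000: Y=4 D=2 Z=8 A=2
Draw 1: a1=0.844, a2=0.426, a3=0.784, a4=0.460, a5=3.840, a0=6.354; τ=−ln(0.7827)/6.354=0.039 → t=0.039; u2·a0=0.0541·6.354=0.344 ≤ a1=0.844 → R1 fires; Y=3 D=2 Z=10 A=4
Draw 2: a1=0.633, a2=0.426, a3=0.980, a4=0.345, a5=4.800, a0=7.184; τ=−ln(0.8253)/7.184=0.027 → t=0.065; u2·a0=0.1983·7.184=1.425; a1+a2=1.059 < 1.425 ≤ a1+…+a3=2.039 → R3 fires; Y=3 D=3 Z=9 A=6
Draw 3: a1=0.633, a2=0.639, a3=0.882, a4=0.345, a5=4.320, a0=6.819; τ=−ln(0.2654)/6.819=0.195 → t=0.260; u2·a0=0.9634·6.819=6.569; a1+…+a4=2.499 < 6.569 ≤ a1+…+a5=6.819 → R5 fires; Y=3 D=3 Z=8 A=7
Draw 4: a1=0.633, a2=0.639, a3=0.784, a4=0.345, a5=3.840, a0=6.241; τ=−ln(0.1710)/6.241=0.283 → t=0.543; u2·a0=0.5927·6.241=3.699; a1+…+a4=2.401 < 3.699 ≤ a1+…+a5=6.241 → R5 fires; Y=3 D=3 Z=7 A=8
Draw 5: a1=0.633, a2=0.639, a3=0.686, a4=0.345, a5=3.360, a0=5.663; τ=−ln(0.5256)/5.663=0.114 → t=0.656; u2·a0=0.5379·5.663=3.046; a1+…+a4=2.303 < 3.046 ≤ a1+…+a5=5.663 → R5 fires; Y=3 D=3 Z=6 A=9
Draw 6: a1=0.633, a2=0.639, a3=0.588, a4=0.345, a5=2.880, a0=5.085; τ=−ln(0.6436)/5.085=0.087 → t=0.743 > T=0.71: stop.
At T=0.71: Y=3 D=3 Z=6 A=9; the largest is A.

Dominant species at T: A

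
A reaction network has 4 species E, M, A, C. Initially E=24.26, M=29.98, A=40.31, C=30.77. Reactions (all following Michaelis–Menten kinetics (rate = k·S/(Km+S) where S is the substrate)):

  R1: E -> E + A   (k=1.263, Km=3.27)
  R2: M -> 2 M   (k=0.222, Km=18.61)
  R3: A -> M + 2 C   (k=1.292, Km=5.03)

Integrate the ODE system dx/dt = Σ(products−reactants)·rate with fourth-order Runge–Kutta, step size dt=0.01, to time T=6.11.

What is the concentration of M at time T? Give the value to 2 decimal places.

M at T = 37.87

RK4 with dt=0.01: 611 steps to T=6.11. Trajectory (selected grid times):
t=0.00: E=24.26 M=29.98 A=40.31 C=30.77
t=0.68: E=24.26 M=30.85 A=40.29 C=32.33
t=1.36: E=24.26 M=31.73 A=40.26 C=33.89
t=2.04: E=24.26 M=32.61 A=40.24 C=35.46
t=2.72: E=24.26 M=33.48 A=40.21 C=37.02
t=3.39: E=24.26 M=34.35 A=40.19 C=38.56
t=4.07: E=24.26 M=35.23 A=40.17 C=40.12
t=4.75: E=24.26 M=36.11 A=40.14 C=41.68
t=5.43: E=24.26 M=36.99 A=40.12 C=43.24
t=6.11: E=24.26 M=37.87 A=40.09 C=44.80
Read off M at T=6.11: 37.87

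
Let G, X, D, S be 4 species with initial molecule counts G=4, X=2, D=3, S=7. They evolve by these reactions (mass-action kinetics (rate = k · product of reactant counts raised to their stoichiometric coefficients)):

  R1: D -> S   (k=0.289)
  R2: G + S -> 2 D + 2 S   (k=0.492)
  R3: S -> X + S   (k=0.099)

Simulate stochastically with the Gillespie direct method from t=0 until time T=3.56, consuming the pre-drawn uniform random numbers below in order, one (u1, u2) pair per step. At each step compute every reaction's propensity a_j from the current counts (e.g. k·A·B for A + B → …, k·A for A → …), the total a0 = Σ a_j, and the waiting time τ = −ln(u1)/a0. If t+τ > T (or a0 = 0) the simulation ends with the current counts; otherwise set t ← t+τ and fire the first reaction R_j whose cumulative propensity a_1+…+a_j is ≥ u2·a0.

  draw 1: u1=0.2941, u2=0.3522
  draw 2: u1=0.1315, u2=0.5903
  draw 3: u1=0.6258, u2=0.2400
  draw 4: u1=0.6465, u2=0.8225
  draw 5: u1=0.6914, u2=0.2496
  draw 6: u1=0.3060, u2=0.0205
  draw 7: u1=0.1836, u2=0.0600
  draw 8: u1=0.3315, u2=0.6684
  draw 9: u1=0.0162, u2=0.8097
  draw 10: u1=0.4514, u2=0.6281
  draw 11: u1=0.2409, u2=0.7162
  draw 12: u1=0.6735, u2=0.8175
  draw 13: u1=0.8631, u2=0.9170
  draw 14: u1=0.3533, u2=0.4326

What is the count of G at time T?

t=0.000: G=4 X=2 D=3 S=7
Draw 1: a1=0.867, a2=13.776, a3=0.693, a0=15.336; τ=−ln(0.2941)/15.336=0.080 → t=0.080; u2·a0=0.3522·15.336=5.401; a1=0.867 < 5.401 ≤ a1+a2=14.643 → R2 fires; G=3 X=2 D=5 S=8
Draw 2: a1=1.445, a2=11.808, a3=0.792, a0=14.045; τ=−ln(0.1315)/14.045=0.144 → t=0.224; u2·a0=0.5903·14.045=8.291; a1=1.445 < 8.291 ≤ a1+a2=13.253 → R2 fires; G=2 X=2 D=7 S=9
Draw 3: a1=2.023, a2=8.856, a3=0.891, a0=11.770; τ=−ln(0.6258)/11.770=0.040 → t=0.264; u2·a0=0.2400·11.770=2.825; a1=2.023 < 2.825 ≤ a1+a2=10.879 → R2 fires; G=1 X=2 D=9 S=10
Draw 4: a1=2.601, a2=4.920, a3=0.990, a0=8.511; τ=−ln(0.6465)/8.511=0.051 → t=0.315; u2·a0=0.8225·8.511=7.000; a1=2.601 < 7.000 ≤ a1+a2=7.521 → R2 fires; G=0 X=2 D=11 S=11
Draw 5: a1=3.179, a2=0.000, a3=1.089, a0=4.268; τ=−ln(0.6914)/4.268=0.086 → t=0.402; u2·a0=0.2496·4.268=1.065 ≤ a1=3.179 → R1 fires; G=0 X=2 D=10 S=12
Draw 6: a1=2.890, a2=0.000, a3=1.188, a0=4.078; τ=−ln(0.3060)/4.078=0.290 → t=0.692; u2·a0=0.0205·4.078=0.084 ≤ a1=2.890 → R1 fires; G=0 X=2 D=9 S=13
Draw 7: a1=2.601, a2=0.000, a3=1.287, a0=3.888; τ=−ln(0.1836)/3.888=0.436 → t=1.128; u2·a0=0.0600·3.888=0.233 ≤ a1=2.601 → R1 fires; G=0 X=2 D=8 S=14
Draw 8: a1=2.312, a2=0.000, a3=1.386, a0=3.698; τ=−ln(0.3315)/3.698=0.299 → t=1.427; u2·a0=0.6684·3.698=2.472; a1+a2=2.312 < 2.472 ≤ a1+…+a3=3.698 → R3 fires; G=0 X=3 D=8 S=14
Draw 9: a1=2.312, a2=0.000, a3=1.386, a0=3.698; τ=−ln(0.0162)/3.698=1.115 → t=2.542; u2·a0=0.8097·3.698=2.994; a1+a2=2.312 < 2.994 ≤ a1+…+a3=3.698 → R3 fires; G=0 X=4 D=8 S=14
Draw 10: a1=2.312, a2=0.000, a3=1.386, a0=3.698; τ=−ln(0.4514)/3.698=0.215 → t=2.757; u2·a0=0.6281·3.698=2.323; a1+a2=2.312 < 2.323 ≤ a1+…+a3=3.698 → R3 fires; G=0 X=5 D=8 S=14
Draw 11: a1=2.312, a2=0.000, a3=1.386, a0=3.698; τ=−ln(0.2409)/3.698=0.385 → t=3.142; u2·a0=0.7162·3.698=2.649; a1+a2=2.312 < 2.649 ≤ a1+…+a3=3.698 → R3 fires; G=0 X=6 D=8 S=14
Draw 12: a1=2.312, a2=0.000, a3=1.386, a0=3.698; τ=−ln(0.6735)/3.698=0.107 → t=3.248; u2·a0=0.8175·3.698=3.023; a1+a2=2.312 < 3.023 ≤ a1+…+a3=3.698 → R3 fires; G=0 X=7 D=8 S=14
Draw 13: a1=2.312, a2=0.000, a3=1.386, a0=3.698; τ=−ln(0.8631)/3.698=0.040 → t=3.288; u2·a0=0.9170·3.698=3.391; a1+a2=2.312 < 3.391 ≤ a1+…+a3=3.698 → R3 fires; G=0 X=8 D=8 S=14
Draw 14: a1=2.312, a2=0.000, a3=1.386, a0=3.698; τ=−ln(0.3533)/3.698=0.281 → t=3.570 > T=3.56: stop.
Read off G at T=3.56: 0

G at T = 0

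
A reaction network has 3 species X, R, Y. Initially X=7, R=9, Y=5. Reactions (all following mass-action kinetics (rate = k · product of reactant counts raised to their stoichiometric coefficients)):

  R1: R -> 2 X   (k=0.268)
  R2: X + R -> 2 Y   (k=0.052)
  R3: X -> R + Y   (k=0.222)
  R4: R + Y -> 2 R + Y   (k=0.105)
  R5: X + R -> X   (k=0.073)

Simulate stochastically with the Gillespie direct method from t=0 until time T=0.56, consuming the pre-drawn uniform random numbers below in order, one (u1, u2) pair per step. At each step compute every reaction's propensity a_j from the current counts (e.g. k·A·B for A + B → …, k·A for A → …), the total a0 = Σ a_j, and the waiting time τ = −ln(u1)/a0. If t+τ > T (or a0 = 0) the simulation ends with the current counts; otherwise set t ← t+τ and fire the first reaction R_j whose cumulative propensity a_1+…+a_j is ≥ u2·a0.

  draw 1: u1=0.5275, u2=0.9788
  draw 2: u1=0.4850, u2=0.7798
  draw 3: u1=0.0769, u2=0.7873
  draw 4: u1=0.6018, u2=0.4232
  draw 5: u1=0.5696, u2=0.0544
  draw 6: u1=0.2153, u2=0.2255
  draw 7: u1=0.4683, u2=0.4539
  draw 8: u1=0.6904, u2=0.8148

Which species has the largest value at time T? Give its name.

t=0.000: X=7 R=9 Y=5
Draw 1: a1=2.412, a2=3.276, a3=1.554, a4=4.725, a5=4.599, a0=16.566; τ=−ln(0.5275)/16.566=0.039 → t=0.039; u2·a0=0.9788·16.566=16.215; a1+…+a4=11.967 < 16.215 ≤ a1+…+a5=16.566 → R5 fires; X=7 R=8 Y=5
Draw 2: a1=2.144, a2=2.912, a3=1.554, a4=4.200, a5=4.088, a0=14.898; τ=−ln(0.4850)/14.898=0.049 → t=0.087; u2·a0=0.7798·14.898=11.617; a1+…+a4=10.810 < 11.617 ≤ a1+…+a5=14.898 → R5 fires; X=7 R=7 Y=5
Draw 3: a1=1.876, a2=2.548, a3=1.554, a4=3.675, a5=3.577, a0=13.230; τ=−ln(0.0769)/13.230=0.194 → t=0.281; u2·a0=0.7873·13.230=10.416; a1+…+a4=9.653 < 10.416 ≤ a1+…+a5=13.230 → R5 fires; X=7 R=6 Y=5
Draw 4: a1=1.608, a2=2.184, a3=1.554, a4=3.150, a5=3.066, a0=11.562; τ=−ln(0.6018)/11.562=0.044 → t=0.325; u2·a0=0.4232·11.562=4.893; a1+a2=3.792 < 4.893 ≤ a1+…+a3=5.346 → R3 fires; X=6 R=7 Y=6
Draw 5: a1=1.876, a2=2.184, a3=1.332, a4=4.410, a5=3.066, a0=12.868; τ=−ln(0.5696)/12.868=0.044 → t=0.369; u2·a0=0.0544·12.868=0.700 ≤ a1=1.876 → R1 fires; X=8 R=6 Y=6
Draw 6: a1=1.608, a2=2.496, a3=1.776, a4=3.780, a5=3.504, a0=13.164; τ=−ln(0.2153)/13.164=0.117 → t=0.485; u2·a0=0.2255·13.164=2.968; a1=1.608 < 2.968 ≤ a1+a2=4.104 → R2 fires; X=7 R=5 Y=8
Draw 7: a1=1.340, a2=1.820, a3=1.554, a4=4.200, a5=2.555, a0=11.469; τ=−ln(0.4683)/11.469=0.066 → t=0.552; u2·a0=0.4539·11.469=5.206; a1+…+a3=4.714 < 5.206 ≤ a1+…+a4=8.914 → R4 fires; X=7 R=6 Y=8
Draw 8: a1=1.608, a2=2.184, a3=1.554, a4=5.040, a5=3.066, a0=13.452; τ=−ln(0.6904)/13.452=0.028 → t=0.579 > T=0.56: stop.
At T=0.56: X=7 R=6 Y=8; the largest is Y.

Dominant species at T: Y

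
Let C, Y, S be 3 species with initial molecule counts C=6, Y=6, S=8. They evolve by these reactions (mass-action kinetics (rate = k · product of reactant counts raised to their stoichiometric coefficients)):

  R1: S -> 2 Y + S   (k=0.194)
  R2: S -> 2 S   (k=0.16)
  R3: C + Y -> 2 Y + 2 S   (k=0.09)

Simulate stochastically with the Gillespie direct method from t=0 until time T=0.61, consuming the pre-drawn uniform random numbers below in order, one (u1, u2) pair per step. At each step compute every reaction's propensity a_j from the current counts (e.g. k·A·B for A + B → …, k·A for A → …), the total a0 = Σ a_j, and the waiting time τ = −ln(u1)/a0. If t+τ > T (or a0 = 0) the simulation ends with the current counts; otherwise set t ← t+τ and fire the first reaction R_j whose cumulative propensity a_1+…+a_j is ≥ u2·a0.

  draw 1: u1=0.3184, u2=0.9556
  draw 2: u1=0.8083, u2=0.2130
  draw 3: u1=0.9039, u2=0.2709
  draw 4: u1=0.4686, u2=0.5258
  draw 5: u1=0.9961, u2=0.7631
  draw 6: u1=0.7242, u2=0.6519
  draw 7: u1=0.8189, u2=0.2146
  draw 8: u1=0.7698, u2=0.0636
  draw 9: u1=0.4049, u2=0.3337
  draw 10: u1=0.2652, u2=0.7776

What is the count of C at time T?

t=0.000: C=6 Y=6 S=8
Draw 1: a1=1.552, a2=1.280, a3=3.240, a0=6.072; τ=−ln(0.3184)/6.072=0.188 → t=0.188; u2·a0=0.9556·6.072=5.802; a1+a2=2.832 < 5.802 ≤ a1+…+a3=6.072 → R3 fires; C=5 Y=7 S=10
Draw 2: a1=1.940, a2=1.600, a3=3.150, a0=6.690; τ=−ln(0.8083)/6.690=0.032 → t=0.220; u2·a0=0.2130·6.690=1.425 ≤ a1=1.940 → R1 fires; C=5 Y=9 S=10
Draw 3: a1=1.940, a2=1.600, a3=4.050, a0=7.590; τ=−ln(0.9039)/7.590=0.013 → t=0.234; u2·a0=0.2709·7.590=2.056; a1=1.940 < 2.056 ≤ a1+a2=3.540 → R2 fires; C=5 Y=9 S=11
Draw 4: a1=2.134, a2=1.760, a3=4.050, a0=7.944; τ=−ln(0.4686)/7.944=0.095 → t=0.329; u2·a0=0.5258·7.944=4.177; a1+a2=3.894 < 4.177 ≤ a1+…+a3=7.944 → R3 fires; C=4 Y=10 S=13
Draw 5: a1=2.522, a2=2.080, a3=3.600, a0=8.202; τ=−ln(0.9961)/8.202=0.000 → t=0.329; u2·a0=0.7631·8.202=6.259; a1+a2=4.602 < 6.259 ≤ a1+…+a3=8.202 → R3 fires; C=3 Y=11 S=15
Draw 6: a1=2.910, a2=2.400, a3=2.970, a0=8.280; τ=−ln(0.7242)/8.280=0.039 → t=0.368; u2·a0=0.6519·8.280=5.398; a1+a2=5.310 < 5.398 ≤ a1+…+a3=8.280 → R3 fires; C=2 Y=12 S=17
Draw 7: a1=3.298, a2=2.720, a3=2.160, a0=8.178; τ=−ln(0.8189)/8.178=0.024 → t=0.393; u2·a0=0.2146·8.178=1.755 ≤ a1=3.298 → R1 fires; C=2 Y=14 S=17
Draw 8: a1=3.298, a2=2.720, a3=2.520, a0=8.538; τ=−ln(0.7698)/8.538=0.031 → t=0.424; u2·a0=0.0636·8.538=0.543 ≤ a1=3.298 → R1 fires; C=2 Y=16 S=17
Draw 9: a1=3.298, a2=2.720, a3=2.880, a0=8.898; τ=−ln(0.4049)/8.898=0.102 → t=0.525; u2·a0=0.3337·8.898=2.969 ≤ a1=3.298 → R1 fires; C=2 Y=18 S=17
Draw 10: a1=3.298, a2=2.720, a3=3.240, a0=9.258; τ=−ln(0.2652)/9.258=0.143 → t=0.669 > T=0.61: stop.
Read off C at T=0.61: 2

C at T = 2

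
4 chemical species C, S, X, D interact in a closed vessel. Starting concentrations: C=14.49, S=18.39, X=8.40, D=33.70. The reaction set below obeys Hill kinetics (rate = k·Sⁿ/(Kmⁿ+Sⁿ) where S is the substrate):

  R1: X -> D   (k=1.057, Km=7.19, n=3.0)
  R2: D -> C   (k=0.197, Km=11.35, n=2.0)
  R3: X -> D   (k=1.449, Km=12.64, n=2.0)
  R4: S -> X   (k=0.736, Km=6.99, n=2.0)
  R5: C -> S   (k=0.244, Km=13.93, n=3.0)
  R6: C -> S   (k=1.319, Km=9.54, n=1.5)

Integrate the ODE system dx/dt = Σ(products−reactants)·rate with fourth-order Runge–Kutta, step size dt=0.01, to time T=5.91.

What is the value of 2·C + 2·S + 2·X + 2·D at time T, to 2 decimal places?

Value at T = 149.96

Check how each reaction changes W = 2·C + 2·S + 2·X + 2·D (weight of products minus weight of reactants):
R1: X -> D: (2·1) − (2·1) = 2 − 2 = 0
R2: D -> C: (2·1) − (2·1) = 2 − 2 = 0
R3: X -> D: (2·1) − (2·1) = 2 − 2 = 0
R4: S -> X: (2·1) − (2·1) = 2 − 2 = 0
R5: C -> S: (2·1) − (2·1) = 2 − 2 = 0
R6: C -> S: (2·1) − (2·1) = 2 − 2 = 0
Every reaction leaves W unchanged, so W is conserved and no simulation is needed: W(T) = W(0) = 2·14.49 + 2·18.39 + 2·8.40 + 2·33.70 = 149.96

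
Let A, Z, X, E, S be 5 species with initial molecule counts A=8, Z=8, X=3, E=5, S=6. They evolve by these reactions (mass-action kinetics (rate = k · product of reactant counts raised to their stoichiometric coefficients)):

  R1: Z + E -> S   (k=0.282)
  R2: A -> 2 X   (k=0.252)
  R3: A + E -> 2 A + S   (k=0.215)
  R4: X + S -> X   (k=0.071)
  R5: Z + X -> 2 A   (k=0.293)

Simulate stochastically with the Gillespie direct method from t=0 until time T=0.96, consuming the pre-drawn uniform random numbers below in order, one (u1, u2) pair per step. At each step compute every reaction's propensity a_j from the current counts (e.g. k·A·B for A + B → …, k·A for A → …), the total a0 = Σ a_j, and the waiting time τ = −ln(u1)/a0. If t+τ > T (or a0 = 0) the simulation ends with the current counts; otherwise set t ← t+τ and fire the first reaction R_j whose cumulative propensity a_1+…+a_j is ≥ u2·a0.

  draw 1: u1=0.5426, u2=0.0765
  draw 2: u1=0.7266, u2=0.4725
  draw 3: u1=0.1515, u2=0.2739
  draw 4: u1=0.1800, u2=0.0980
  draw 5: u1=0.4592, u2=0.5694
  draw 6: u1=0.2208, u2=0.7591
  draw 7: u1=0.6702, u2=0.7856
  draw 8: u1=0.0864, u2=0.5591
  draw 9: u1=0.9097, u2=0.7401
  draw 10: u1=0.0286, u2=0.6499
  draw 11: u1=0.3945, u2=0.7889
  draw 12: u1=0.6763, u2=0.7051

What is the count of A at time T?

t=0.000: A=8 Z=8 X=3 E=5 S=6
Draw 1: a1=11.280, a2=2.016, a3=8.600, a4=1.278, a5=7.032, a0=30.206; τ=−ln(0.5426)/30.206=0.020 → t=0.020; u2·a0=0.0765·30.206=2.311 ≤ a1=11.280 → R1 fires; A=8 Z=7 X=3 E=4 S=7
Draw 2: a1=7.896, a2=2.016, a3=6.880, a4=1.491, a5=6.153, a0=24.436; τ=−ln(0.7266)/24.436=0.013 → t=0.033; u2·a0=0.4725·24.436=11.546; a1+a2=9.912 < 11.546 ≤ a1+…+a3=16.792 → R3 fires; A=9 Z=7 X=3 E=3 S=8
Draw 3: a1=5.922, a2=2.268, a3=5.805, a4=1.704, a5=6.153, a0=21.852; τ=−ln(0.1515)/21.852=0.086 → t=0.120; u2·a0=0.2739·21.852=5.985; a1=5.922 < 5.985 ≤ a1+a2=8.190 → R2 fires; A=8 Z=7 X=5 E=3 S=8
Draw 4: a1=5.922, a2=2.016, a3=5.160, a4=2.840, a5=10.255, a0=26.193; τ=−ln(0.1800)/26.193=0.065 → t=0.185; u2·a0=0.0980·26.193=2.567 ≤ a1=5.922 → R1 fires; A=8 Z=6 X=5 E=2 S=9
Draw 5: a1=3.384, a2=2.016, a3=3.440, a4=3.195, a5=8.790, a0=20.825; τ=−ln(0.4592)/20.825=0.037 → t=0.223; u2·a0=0.5694·20.825=11.858; a1+…+a3=8.840 < 11.858 ≤ a1+…+a4=12.035 → R4 fires; A=8 Z=6 X=5 E=2 S=8
Draw 6: a1=3.384, a2=2.016, a3=3.440, a4=2.840, a5=8.790, a0=20.470; τ=−ln(0.2208)/20.470=0.074 → t=0.296; u2·a0=0.7591·20.470=15.539; a1+…+a4=11.680 < 15.539 ≤ a1+…+a5=20.470 → R5 fires; A=10 Z=5 X=4 E=2 S=8
Draw 7: a1=2.820, a2=2.520, a3=4.300, a4=2.272, a5=5.860, a0=17.772; τ=−ln(0.6702)/17.772=0.023 → t=0.319; u2·a0=0.7856·17.772=13.962; a1+…+a4=11.912 < 13.962 ≤ a1+…+a5=17.772 → R5 fires; A=12 Z=4 X=3 E=2 S=8
Draw 8: a1=2.256, a2=3.024, a3=5.160, a4=1.704, a5=3.516, a0=15.660; τ=−ln(0.0864)/15.660=0.156 → t=0.475; u2·a0=0.5591·15.660=8.756; a1+a2=5.280 < 8.756 ≤ a1+…+a3=10.440 → R3 fires; A=13 Z=4 X=3 E=1 S=9
Draw 9: a1=1.128, a2=3.276, a3=2.795, a4=1.917, a5=3.516, a0=12.632; τ=−ln(0.9097)/12.632=0.007 → t=0.483; u2·a0=0.7401·12.632=9.349; a1+…+a4=9.116 < 9.349 ≤ a1+…+a5=12.632 → R5 fires; A=15 Z=3 X=2 E=1 S=9
Draw 10: a1=0.846, a2=3.780, a3=3.225, a4=1.278, a5=1.758, a0=10.887; τ=−ln(0.0286)/10.887=0.326 → t=0.809; u2·a0=0.6499·10.887=7.075; a1+a2=4.626 < 7.075 ≤ a1+…+a3=7.851 → R3 fires; A=16 Z=3 X=2 E=0 S=10
Draw 11: a1=0.000, a2=4.032, a3=0.000, a4=1.420, a5=1.758, a0=7.210; τ=−ln(0.3945)/7.210=0.129 → t=0.938; u2·a0=0.7889·7.210=5.688; a1+…+a4=5.452 < 5.688 ≤ a1+…+a5=7.210 → R5 fires; A=18 Z=2 X=1 E=0 S=10
Draw 12: a1=0.000, a2=4.536, a3=0.000, a4=0.710, a5=0.586, a0=5.832; τ=−ln(0.6763)/5.832=0.067 → t=1.005 > T=0.96: stop.
Read off A at T=0.96: 18

A at T = 18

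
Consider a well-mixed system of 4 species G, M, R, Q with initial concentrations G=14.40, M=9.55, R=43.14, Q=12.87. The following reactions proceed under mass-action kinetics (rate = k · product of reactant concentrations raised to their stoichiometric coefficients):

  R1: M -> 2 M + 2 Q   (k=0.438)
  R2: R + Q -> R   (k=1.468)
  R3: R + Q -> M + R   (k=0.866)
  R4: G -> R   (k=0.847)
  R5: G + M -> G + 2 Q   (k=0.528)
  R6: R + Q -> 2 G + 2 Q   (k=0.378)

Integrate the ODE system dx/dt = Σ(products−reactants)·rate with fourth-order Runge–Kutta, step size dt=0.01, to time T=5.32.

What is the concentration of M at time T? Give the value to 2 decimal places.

M at T = 0.13

RK4 with dt=0.01: 532 steps to T=5.32. Trajectory (selected grid times):
t=0.00: G=14.40 M=9.55 R=43.14 Q=12.87
t=0.59: G=79.16 M=3.52 R=23.43 Q=6.77
t=1.18: G=80.42 M=1.01 R=43.79 Q=1.06
t=1.77: G=56.20 M=0.28 R=73.05 Q=0.12
t=2.36: G=35.63 M=0.11 R=94.65 Q=0.02
t=2.96: G=21.92 M=0.07 R=108.68 Q=0.01
t=3.55: G=13.52 M=0.06 R=117.22 Q=0.00
t=4.14: G=8.35 M=0.07 R=122.49 Q=0.00
t=4.73: G=5.18 M=0.09 R=125.73 Q=0.00
t=5.32: G=3.24 M=0.13 R=127.73 Q=0.00
Read off M at T=5.32: 0.13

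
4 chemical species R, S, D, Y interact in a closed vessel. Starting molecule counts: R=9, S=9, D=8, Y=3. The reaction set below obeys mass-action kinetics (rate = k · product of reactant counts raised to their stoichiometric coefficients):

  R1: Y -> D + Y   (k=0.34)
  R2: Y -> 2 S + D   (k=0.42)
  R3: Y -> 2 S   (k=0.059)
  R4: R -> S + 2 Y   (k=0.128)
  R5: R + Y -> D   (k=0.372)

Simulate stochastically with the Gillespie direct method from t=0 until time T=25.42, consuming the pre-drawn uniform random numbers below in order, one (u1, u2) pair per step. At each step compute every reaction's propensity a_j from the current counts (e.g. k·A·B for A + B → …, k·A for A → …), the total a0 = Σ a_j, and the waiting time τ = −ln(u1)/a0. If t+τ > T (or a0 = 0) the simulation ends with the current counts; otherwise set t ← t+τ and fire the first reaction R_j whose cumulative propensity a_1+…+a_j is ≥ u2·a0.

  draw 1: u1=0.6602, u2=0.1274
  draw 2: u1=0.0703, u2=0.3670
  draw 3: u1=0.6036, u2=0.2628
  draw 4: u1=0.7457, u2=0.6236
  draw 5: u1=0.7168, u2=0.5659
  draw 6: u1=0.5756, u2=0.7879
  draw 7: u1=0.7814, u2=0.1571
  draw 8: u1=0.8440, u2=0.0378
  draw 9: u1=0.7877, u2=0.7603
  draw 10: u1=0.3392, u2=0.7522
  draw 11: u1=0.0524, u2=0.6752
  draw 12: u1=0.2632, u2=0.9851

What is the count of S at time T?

S at T = 14

t=0.000: R=9 S=9 D=8 Y=3
Draw 1: a1=1.020, a2=1.260, a3=0.177, a4=1.152, a5=10.044, a0=13.653; τ=−ln(0.6602)/13.653=0.030 → t=0.030; u2·a0=0.1274·13.653=1.739; a1=1.020 < 1.739 ≤ a1+a2=2.280 → R2 fires; R=9 S=11 D=9 Y=2
Draw 2: a1=0.680, a2=0.840, a3=0.118, a4=1.152, a5=6.696, a0=9.486; τ=−ln(0.0703)/9.486=0.280 → t=0.310; u2·a0=0.3670·9.486=3.481; a1+…+a4=2.790 < 3.481 ≤ a1+…+a5=9.486 → R5 fires; R=8 S=11 D=10 Y=1
Draw 3: a1=0.340, a2=0.420, a3=0.059, a4=1.024, a5=2.976, a0=4.819; τ=−ln(0.6036)/4.819=0.105 → t=0.415; u2·a0=0.2628·4.819=1.266; a1+…+a3=0.819 < 1.266 ≤ a1+…+a4=1.843 → R4 fires; R=7 S=12 D=10 Y=3
Draw 4: a1=1.020, a2=1.260, a3=0.177, a4=0.896, a5=7.812, a0=11.165; τ=−ln(0.7457)/11.165=0.026 → t=0.441; u2·a0=0.6236·11.165=6.962; a1+…+a4=3.353 < 6.962 ≤ a1+…+a5=11.165 → R5 fires; R=6 S=12 D=11 Y=2
Draw 5: a1=0.680, a2=0.840, a3=0.118, a4=0.768, a5=4.464, a0=6.870; τ=−ln(0.7168)/6.870=0.048 → t=0.490; u2·a0=0.5659·6.870=3.888; a1+…+a4=2.406 < 3.888 ≤ a1+…+a5=6.870 → R5 fires; R=5 S=12 D=12 Y=1
Draw 6: a1=0.340, a2=0.420, a3=0.059, a4=0.640, a5=1.860, a0=3.319; τ=−ln(0.5756)/3.319=0.166 → t=0.656; u2·a0=0.7879·3.319=2.615; a1+…+a4=1.459 < 2.615 ≤ a1+…+a5=3.319 → R5 fires; R=4 S=12 D=13 Y=0
Draw 7: a1=0.000, a2=0.000, a3=0.000, a4=0.512, a5=0.000, a0=0.512; τ=−ln(0.7814)/0.512=0.482 → t=1.138; u2·a0=0.1571·0.512=0.080; a1+…+a3=0.000 < 0.080 ≤ a1+…+a4=0.512 → R4 fires; R=3 S=13 D=13 Y=2
Draw 8: a1=0.680, a2=0.840, a3=0.118, a4=0.384, a5=2.232, a0=4.254; τ=−ln(0.8440)/4.254=0.040 → t=1.178; u2·a0=0.0378·4.254=0.161 ≤ a1=0.680 → R1 fires; R=3 S=13 D=14 Y=2
Draw 9: a1=0.680, a2=0.840, a3=0.118, a4=0.384, a5=2.232, a0=4.254; τ=−ln(0.7877)/4.254=0.056 → t=1.234; u2·a0=0.7603·4.254=3.234; a1+…+a4=2.022 < 3.234 ≤ a1+…+a5=4.254 → R5 fires; R=2 S=13 D=15 Y=1
Draw 10: a1=0.340, a2=0.420, a3=0.059, a4=0.256, a5=0.744, a0=1.819; τ=−ln(0.3392)/1.819=0.594 → t=1.828; u2·a0=0.7522·1.819=1.368; a1+…+a4=1.075 < 1.368 ≤ a1+…+a5=1.819 → R5 fires; R=1 S=13 D=16 Y=0
Draw 11: a1=0.000, a2=0.000, a3=0.000, a4=0.128, a5=0.000, a0=0.128; τ=−ln(0.0524)/0.128=23.038 → t=24.866; u2·a0=0.6752·0.128=0.086; a1+…+a3=0.000 < 0.086 ≤ a1+…+a4=0.128 → R4 fires; R=0 S=14 D=16 Y=2
Draw 12: a1=0.680, a2=0.840, a3=0.118, a4=0.000, a5=0.000, a0=1.638; τ=−ln(0.2632)/1.638=0.815 → t=25.681 > T=25.42: stop.
Read off S at T=25.42: 14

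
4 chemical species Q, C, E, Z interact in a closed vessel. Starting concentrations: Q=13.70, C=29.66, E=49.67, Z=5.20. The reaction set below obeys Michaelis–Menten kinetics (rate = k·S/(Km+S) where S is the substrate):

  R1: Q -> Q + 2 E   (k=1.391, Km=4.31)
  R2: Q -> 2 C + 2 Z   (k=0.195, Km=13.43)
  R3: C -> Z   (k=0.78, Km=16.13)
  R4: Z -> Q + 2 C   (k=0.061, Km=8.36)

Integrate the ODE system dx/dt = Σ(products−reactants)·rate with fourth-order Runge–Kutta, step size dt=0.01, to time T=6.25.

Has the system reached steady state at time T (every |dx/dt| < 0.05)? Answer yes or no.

RK4 with dt=0.01: 625 steps to T=6.25. Trajectory (selected grid times):
t=0.00: Q=13.70 C=29.66 E=49.67 Z=5.20
t=0.69: Q=13.65 C=29.48 E=51.13 Z=5.67
t=1.39: Q=13.60 C=29.30 E=52.61 Z=6.14
t=2.08: Q=13.55 C=29.13 E=54.07 Z=6.60
t=2.78: Q=13.50 C=28.95 E=55.54 Z=7.07
t=3.47: Q=13.45 C=28.78 E=57.00 Z=7.53
t=4.17: Q=13.40 C=28.61 E=58.47 Z=8.00
t=4.86: Q=13.36 C=28.44 E=59.92 Z=8.46
t=5.56: Q=13.31 C=28.27 E=61.39 Z=8.92
t=6.25: Q=13.27 C=28.11 E=62.84 Z=9.37
Rates at T: R1=1.0499, R2=0.0969, R3=0.4956, R4=0.0322
dx/dt at T (Σ net stoichiometry × rate): Q=-0.0647, C=-0.2373, E=+2.0998, Z=+0.6571
Largest |dx/dt| is |+2.0998| (E) ≥ 0.05 → not steady.

Steady state at T: no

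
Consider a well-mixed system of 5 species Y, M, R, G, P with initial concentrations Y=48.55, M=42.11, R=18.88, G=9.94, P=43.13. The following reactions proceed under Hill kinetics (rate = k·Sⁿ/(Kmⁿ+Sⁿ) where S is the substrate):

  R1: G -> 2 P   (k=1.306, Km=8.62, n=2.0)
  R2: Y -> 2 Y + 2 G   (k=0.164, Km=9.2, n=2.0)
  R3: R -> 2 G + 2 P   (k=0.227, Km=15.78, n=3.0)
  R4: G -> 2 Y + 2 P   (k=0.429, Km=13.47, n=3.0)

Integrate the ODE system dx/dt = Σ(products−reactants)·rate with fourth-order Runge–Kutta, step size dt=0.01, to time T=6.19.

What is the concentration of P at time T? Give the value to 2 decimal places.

RK4 with dt=0.01: 619 steps to T=6.19. Trajectory (selected grid times):
t=0.00: Y=48.55 M=42.11 R=18.88 G=9.94 P=43.13
t=0.69: Y=48.83 M=42.11 R=18.78 G=9.76 P=44.51
t=1.38: Y=49.10 M=42.11 R=18.68 G=9.59 P=45.88
t=2.06: Y=49.35 M=42.11 R=18.59 G=9.44 P=47.20
t=2.75: Y=49.61 M=42.11 R=18.49 G=9.29 P=48.51
t=3.44: Y=49.87 M=42.11 R=18.39 G=9.15 P=49.81
t=4.13: Y=50.11 M=42.11 R=18.30 G=9.01 P=51.09
t=4.81: Y=50.35 M=42.11 R=18.20 G=8.89 P=52.33
t=5.50: Y=50.59 M=42.11 R=18.11 G=8.77 P=53.57
t=6.19: Y=50.83 M=42.11 R=18.02 G=8.66 P=54.80
Read off P at T=6.19: 54.80

P at T = 54.80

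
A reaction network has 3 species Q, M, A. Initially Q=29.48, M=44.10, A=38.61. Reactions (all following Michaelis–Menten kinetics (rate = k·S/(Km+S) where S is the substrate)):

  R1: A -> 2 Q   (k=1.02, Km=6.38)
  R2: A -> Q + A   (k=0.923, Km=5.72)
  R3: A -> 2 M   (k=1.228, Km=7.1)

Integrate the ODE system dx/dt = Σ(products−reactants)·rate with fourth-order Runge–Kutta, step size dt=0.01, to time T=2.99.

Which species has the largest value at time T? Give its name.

Dominant species at T: M

RK4 with dt=0.01: 299 steps to T=2.99. Trajectory (selected grid times):
t=0.00: Q=29.48 M=44.10 A=38.61
t=0.33: Q=30.32 M=44.78 A=37.98
t=0.66: Q=31.16 M=45.47 A=37.35
t=1.00: Q=32.03 M=46.17 A=36.70
t=1.33: Q=32.86 M=46.84 A=36.08
t=1.66: Q=33.70 M=47.52 A=35.46
t=1.99: Q=34.53 M=48.19 A=34.83
t=2.33: Q=35.38 M=48.89 A=34.19
t=2.66: Q=36.21 M=49.56 A=33.58
t=2.99: Q=37.03 M=50.23 A=32.96
At T=2.99: Q=37.03 M=50.23 A=32.96; the largest is M.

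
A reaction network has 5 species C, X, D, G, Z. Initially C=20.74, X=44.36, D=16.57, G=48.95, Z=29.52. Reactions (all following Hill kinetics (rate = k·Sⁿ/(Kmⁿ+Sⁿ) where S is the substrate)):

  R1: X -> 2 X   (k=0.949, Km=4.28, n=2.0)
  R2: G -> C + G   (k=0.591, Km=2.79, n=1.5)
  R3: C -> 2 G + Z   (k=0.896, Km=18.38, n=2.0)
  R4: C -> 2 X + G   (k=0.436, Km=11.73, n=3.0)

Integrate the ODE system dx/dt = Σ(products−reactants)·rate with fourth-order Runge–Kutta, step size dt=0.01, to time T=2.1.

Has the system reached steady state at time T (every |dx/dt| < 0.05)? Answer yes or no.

Steady state at T: no

RK4 with dt=0.01: 210 steps to T=2.1. Trajectory (selected grid times):
t=0.00: C=20.74 X=44.36 D=16.57 G=48.95 Z=29.52
t=0.23: C=20.67 X=44.75 D=16.57 G=49.27 Z=29.64
t=0.47: C=20.61 X=45.15 D=16.57 G=49.59 Z=29.76
t=0.70: C=20.54 X=45.53 D=16.57 G=49.91 Z=29.87
t=0.93: C=20.48 X=45.92 D=16.57 G=50.22 Z=29.98
t=1.17: C=20.41 X=46.32 D=16.57 G=50.55 Z=30.10
t=1.40: C=20.35 X=46.71 D=16.57 G=50.86 Z=30.22
t=1.63: C=20.28 X=47.09 D=16.57 G=51.17 Z=30.33
t=1.87: C=20.22 X=47.49 D=16.57 G=51.49 Z=30.45
t=2.10: C=20.15 X=47.88 D=16.57 G=51.80 Z=30.56
Rates at T: R1=0.9415, R2=0.5837, R3=0.4892, R4=0.3642
dx/dt at T (Σ net stoichiometry × rate): C=-0.2697, X=+1.6699, D=+0.0000, G=+1.3425, Z=+0.4892
Largest |dx/dt| is |+1.6699| (X) ≥ 0.05 → not steady.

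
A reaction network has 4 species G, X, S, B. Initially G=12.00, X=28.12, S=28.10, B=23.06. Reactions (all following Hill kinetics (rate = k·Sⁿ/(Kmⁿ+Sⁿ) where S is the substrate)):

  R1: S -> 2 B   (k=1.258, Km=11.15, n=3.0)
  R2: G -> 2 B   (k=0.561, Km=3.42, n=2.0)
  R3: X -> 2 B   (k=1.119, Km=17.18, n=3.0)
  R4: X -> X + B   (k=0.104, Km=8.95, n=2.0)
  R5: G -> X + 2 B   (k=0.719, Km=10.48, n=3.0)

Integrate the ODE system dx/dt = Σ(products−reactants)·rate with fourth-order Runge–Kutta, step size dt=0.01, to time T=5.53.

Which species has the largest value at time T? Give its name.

Dominant species at T: B

RK4 with dt=0.01: 553 steps to T=5.53. Trajectory (selected grid times):
t=0.00: G=12.00 X=28.12 S=28.10 B=23.06
t=0.61: G=11.43 X=27.82 S=27.38 B=26.81
t=1.23: G=10.87 X=27.51 S=26.65 B=30.57
t=1.84: G=10.33 X=27.18 S=25.94 B=34.21
t=2.46: G=9.81 X=26.84 S=25.22 B=37.85
t=3.07: G=9.32 X=26.49 S=24.51 B=41.38
t=3.69: G=8.84 X=26.12 S=23.80 B=44.91
t=4.30: G=8.39 X=25.75 S=23.11 B=48.31
t=4.92: G=7.95 X=25.36 S=22.41 B=51.71
t=5.53: G=7.54 X=24.97 S=21.73 B=54.98
At T=5.53: G=7.54 X=24.97 S=21.73 B=54.98; the largest is B.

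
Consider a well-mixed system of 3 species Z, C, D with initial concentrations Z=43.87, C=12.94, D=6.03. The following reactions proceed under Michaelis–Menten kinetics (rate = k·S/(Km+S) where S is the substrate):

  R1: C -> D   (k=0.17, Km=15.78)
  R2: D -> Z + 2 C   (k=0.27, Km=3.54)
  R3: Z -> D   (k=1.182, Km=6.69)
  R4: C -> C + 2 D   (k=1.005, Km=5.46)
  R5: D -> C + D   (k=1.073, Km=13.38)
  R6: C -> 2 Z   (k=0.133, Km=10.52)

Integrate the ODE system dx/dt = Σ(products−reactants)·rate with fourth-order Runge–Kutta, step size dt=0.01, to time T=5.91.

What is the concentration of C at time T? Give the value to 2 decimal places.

C at T = 17.50

RK4 with dt=0.01: 591 steps to T=5.91. Trajectory (selected grid times):
t=0.00: Z=43.87 C=12.94 D=6.03
t=0.66: Z=43.41 C=13.31 D=7.58
t=1.31: Z=42.96 C=13.73 D=9.10
t=1.97: Z=42.52 C=14.19 D=10.65
t=2.63: Z=42.08 C=14.68 D=12.20
t=3.28: Z=41.66 C=15.20 D=13.74
t=3.94: Z=41.24 C=15.74 D=15.30
t=4.60: Z=40.82 C=16.31 D=16.87
t=5.25: Z=40.41 C=16.89 D=18.43
t=5.91: Z=40.00 C=17.50 D=20.01
Read off C at T=5.91: 17.50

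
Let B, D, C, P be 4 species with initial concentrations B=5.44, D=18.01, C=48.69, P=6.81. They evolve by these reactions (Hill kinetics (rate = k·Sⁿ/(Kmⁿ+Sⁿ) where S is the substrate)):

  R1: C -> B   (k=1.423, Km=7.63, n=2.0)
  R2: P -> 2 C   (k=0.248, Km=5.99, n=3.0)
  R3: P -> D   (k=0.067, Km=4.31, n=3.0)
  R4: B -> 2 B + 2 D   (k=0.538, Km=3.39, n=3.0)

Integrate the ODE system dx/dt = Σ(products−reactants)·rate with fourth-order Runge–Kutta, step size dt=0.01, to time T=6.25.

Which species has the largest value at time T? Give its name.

Dominant species at T: C

RK4 with dt=0.01: 625 steps to T=6.25. Trajectory (selected grid times):
t=0.00: B=5.44 D=18.01 C=48.69 P=6.81
t=0.69: B=6.71 D=18.68 C=47.93 P=6.67
t=1.39: B=8.03 D=19.40 C=47.16 P=6.54
t=2.08: B=9.33 D=20.14 C=46.40 P=6.41
t=2.78: B=10.67 D=20.90 C=45.61 P=6.28
t=3.47: B=11.98 D=21.65 C=44.84 P=6.15
t=4.17: B=13.32 D=22.43 C=44.05 P=6.03
t=4.86: B=14.64 D=23.19 C=43.27 P=5.91
t=5.56: B=15.98 D=23.97 C=42.47 P=5.79
t=6.25: B=17.29 D=24.74 C=41.68 P=5.68
At T=6.25: B=17.29 D=24.74 C=41.68 P=5.68; the largest is C.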